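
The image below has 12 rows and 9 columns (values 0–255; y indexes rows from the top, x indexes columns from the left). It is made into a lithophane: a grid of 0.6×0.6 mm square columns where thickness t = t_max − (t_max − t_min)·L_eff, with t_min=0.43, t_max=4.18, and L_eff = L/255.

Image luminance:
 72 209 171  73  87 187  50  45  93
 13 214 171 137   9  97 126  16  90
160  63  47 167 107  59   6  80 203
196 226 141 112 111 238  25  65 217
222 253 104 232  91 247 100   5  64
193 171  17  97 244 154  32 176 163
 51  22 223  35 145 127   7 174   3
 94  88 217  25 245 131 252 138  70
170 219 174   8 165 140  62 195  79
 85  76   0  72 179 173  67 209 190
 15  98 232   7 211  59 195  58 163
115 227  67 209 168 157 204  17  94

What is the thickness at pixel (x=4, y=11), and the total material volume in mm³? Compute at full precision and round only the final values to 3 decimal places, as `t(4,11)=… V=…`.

t(4,11)=1.709 V=92.350

span = t_max - t_min = 4.18 - 0.43 = 3.750
L(4,11) = 168, L_eff = 168/255 = 0.658824
t(4,11) = 4.18 - 3.750·0.658824 = 1.709
Σt over all 12·9 pixels = 218049/850 ≈ 256.5282353
V = pitch²·Σt = 0.6²·218049/850 = 92.350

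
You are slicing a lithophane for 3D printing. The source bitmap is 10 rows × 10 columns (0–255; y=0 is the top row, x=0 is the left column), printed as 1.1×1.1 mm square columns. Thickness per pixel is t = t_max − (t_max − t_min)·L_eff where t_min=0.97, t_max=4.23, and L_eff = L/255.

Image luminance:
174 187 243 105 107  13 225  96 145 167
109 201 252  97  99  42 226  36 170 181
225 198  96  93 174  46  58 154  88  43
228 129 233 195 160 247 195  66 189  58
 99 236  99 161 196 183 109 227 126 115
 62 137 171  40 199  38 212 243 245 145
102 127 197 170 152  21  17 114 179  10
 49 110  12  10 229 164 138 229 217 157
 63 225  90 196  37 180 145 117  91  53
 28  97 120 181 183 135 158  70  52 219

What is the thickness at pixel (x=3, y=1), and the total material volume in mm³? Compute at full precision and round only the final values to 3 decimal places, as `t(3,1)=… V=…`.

span = t_max - t_min = 4.23 - 0.97 = 3.260
L(3,1) = 97, L_eff = 97/255 = 0.380392
t(3,1) = 4.23 - 3.260·0.380392 = 2.990
Σt over all 10·10 pixels = 3170419/12750 ≈ 248.6603137
V = pitch²·Σt = 1.1²·3170419/12750 = 300.879

t(3,1)=2.990 V=300.879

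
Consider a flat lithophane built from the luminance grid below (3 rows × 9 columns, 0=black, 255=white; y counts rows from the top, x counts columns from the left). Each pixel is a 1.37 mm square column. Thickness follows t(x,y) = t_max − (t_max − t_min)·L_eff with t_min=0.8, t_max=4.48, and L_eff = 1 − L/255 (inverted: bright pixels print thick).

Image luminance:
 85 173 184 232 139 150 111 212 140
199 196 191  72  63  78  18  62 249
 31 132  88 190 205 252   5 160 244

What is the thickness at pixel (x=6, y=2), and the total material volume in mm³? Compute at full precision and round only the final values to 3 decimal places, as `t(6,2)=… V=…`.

span = t_max - t_min = 4.48 - 0.8 = 3.680
L(6,2) = 5, L_eff = 1 - 5/255 = 0.980392 (inverted)
t(6,2) = 4.48 - 3.680·0.980392 = 0.872
Σt over all 3·9 pixels = 164304/2125 ≈ 77.3195294
V = pitch²·Σt = 1.37²·164304/2125 = 145.121

t(6,2)=0.872 V=145.121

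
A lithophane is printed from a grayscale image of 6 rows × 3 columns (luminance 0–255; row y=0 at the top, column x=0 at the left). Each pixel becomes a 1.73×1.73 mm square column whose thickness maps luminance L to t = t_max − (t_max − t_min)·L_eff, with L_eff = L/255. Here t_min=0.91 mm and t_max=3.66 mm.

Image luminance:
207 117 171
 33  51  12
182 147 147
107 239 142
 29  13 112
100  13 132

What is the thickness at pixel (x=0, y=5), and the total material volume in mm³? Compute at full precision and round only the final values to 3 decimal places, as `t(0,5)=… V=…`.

t(0,5)=2.582 V=134.104

span = t_max - t_min = 3.66 - 0.91 = 2.750
L(0,5) = 100, L_eff = 100/255 = 0.392157
t(0,5) = 3.66 - 2.750·0.392157 = 2.582
Σt over all 6·3 pixels = 114259/2550 ≈ 44.8074510
V = pitch²·Σt = 1.73²·114259/2550 = 134.104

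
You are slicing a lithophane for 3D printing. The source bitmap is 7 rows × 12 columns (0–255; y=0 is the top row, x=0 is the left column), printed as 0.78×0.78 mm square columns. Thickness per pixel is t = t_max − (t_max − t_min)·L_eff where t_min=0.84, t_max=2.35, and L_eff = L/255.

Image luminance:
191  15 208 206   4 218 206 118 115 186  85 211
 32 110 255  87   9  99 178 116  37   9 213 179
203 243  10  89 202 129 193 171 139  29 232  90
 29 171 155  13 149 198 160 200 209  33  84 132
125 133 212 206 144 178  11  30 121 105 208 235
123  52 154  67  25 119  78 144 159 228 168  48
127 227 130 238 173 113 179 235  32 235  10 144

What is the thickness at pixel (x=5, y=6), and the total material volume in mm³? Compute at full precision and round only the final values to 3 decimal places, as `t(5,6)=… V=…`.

span = t_max - t_min = 2.35 - 0.84 = 1.510
L(5,6) = 113, L_eff = 113/255 = 0.443137
t(5,6) = 2.35 - 1.510·0.443137 = 1.681
Σt over all 7·12 pixels = 1666267/12750 ≈ 130.6876078
V = pitch²·Σt = 0.78²·1666267/12750 = 79.510

t(5,6)=1.681 V=79.510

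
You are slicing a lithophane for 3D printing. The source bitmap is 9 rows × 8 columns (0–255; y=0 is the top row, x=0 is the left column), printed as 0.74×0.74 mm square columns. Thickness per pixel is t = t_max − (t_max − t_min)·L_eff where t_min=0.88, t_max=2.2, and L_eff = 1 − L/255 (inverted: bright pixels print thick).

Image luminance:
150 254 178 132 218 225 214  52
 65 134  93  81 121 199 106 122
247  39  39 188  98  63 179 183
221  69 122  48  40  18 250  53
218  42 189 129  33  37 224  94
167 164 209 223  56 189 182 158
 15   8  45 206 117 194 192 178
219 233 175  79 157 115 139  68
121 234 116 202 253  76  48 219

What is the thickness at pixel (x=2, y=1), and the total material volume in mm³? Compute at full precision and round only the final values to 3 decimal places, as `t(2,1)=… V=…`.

span = t_max - t_min = 2.2 - 0.88 = 1.320
L(2,1) = 93, L_eff = 1 - 93/255 = 0.635294 (inverted)
t(2,1) = 2.2 - 1.320·0.635294 = 1.361
Σt over all 9·8 pixels = 243804/2125 ≈ 114.7312941
V = pitch²·Σt = 0.74²·243804/2125 = 62.827

t(2,1)=1.361 V=62.827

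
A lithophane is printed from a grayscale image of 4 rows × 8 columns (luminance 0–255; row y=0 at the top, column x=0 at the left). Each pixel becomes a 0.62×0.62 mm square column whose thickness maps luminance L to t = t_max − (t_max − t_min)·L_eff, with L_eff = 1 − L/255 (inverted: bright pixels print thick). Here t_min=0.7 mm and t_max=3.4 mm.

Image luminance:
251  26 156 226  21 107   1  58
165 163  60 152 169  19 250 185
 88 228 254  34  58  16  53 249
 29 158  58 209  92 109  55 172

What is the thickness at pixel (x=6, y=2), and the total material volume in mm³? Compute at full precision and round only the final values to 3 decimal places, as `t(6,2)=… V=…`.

t(6,2)=1.261 V=24.366

span = t_max - t_min = 3.4 - 0.7 = 2.700
L(6,2) = 53, L_eff = 1 - 53/255 = 0.792157 (inverted)
t(6,2) = 3.4 - 2.700·0.792157 = 1.261
Σt over all 4·8 pixels = 53879/850 ≈ 63.3870588
V = pitch²·Σt = 0.62²·53879/850 = 24.366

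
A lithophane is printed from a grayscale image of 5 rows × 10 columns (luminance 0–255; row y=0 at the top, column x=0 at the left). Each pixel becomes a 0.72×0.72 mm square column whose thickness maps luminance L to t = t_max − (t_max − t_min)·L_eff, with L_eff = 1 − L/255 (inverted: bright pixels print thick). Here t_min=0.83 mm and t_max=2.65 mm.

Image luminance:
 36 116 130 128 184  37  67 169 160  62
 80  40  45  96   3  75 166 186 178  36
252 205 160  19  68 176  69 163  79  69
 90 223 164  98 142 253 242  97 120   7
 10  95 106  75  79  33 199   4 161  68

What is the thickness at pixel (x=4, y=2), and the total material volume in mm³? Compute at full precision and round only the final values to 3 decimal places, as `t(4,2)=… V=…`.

span = t_max - t_min = 2.65 - 0.83 = 1.820
L(4,2) = 68, L_eff = 1 - 68/255 = 0.733333 (inverted)
t(4,2) = 2.65 - 1.820·0.733333 = 1.315
Σt over all 5·10 pixels = 68763/850 ≈ 80.8976471
V = pitch²·Σt = 0.72²·68763/850 = 41.937

t(4,2)=1.315 V=41.937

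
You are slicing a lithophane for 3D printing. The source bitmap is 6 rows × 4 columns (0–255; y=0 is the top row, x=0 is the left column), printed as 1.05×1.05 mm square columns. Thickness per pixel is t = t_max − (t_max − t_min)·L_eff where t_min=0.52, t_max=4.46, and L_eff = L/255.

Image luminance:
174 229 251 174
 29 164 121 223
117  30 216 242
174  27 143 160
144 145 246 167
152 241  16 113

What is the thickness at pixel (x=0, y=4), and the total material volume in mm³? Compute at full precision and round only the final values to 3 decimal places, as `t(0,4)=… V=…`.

span = t_max - t_min = 4.46 - 0.52 = 3.940
L(0,4) = 144, L_eff = 144/255 = 0.564706
t(0,4) = 4.46 - 3.940·0.564706 = 2.235
Σt over all 6·4 pixels = 318127/6375 ≈ 49.9022745
V = pitch²·Σt = 1.05²·318127/6375 = 55.017

t(0,4)=2.235 V=55.017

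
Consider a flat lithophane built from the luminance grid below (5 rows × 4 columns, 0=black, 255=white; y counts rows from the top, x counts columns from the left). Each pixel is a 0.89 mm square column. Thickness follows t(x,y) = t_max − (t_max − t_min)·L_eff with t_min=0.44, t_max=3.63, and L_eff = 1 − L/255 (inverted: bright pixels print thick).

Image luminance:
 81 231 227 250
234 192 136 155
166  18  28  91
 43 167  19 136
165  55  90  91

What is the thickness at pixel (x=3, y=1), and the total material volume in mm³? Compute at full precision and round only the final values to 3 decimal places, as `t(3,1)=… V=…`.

span = t_max - t_min = 3.63 - 0.44 = 3.190
L(3,1) = 155, L_eff = 1 - 155/255 = 0.392157 (inverted)
t(3,1) = 3.63 - 3.190·0.392157 = 2.379
Σt over all 5·4 pixels = 41833/1020 ≈ 41.0127451
V = pitch²·Σt = 0.89²·41833/1020 = 32.486

t(3,1)=2.379 V=32.486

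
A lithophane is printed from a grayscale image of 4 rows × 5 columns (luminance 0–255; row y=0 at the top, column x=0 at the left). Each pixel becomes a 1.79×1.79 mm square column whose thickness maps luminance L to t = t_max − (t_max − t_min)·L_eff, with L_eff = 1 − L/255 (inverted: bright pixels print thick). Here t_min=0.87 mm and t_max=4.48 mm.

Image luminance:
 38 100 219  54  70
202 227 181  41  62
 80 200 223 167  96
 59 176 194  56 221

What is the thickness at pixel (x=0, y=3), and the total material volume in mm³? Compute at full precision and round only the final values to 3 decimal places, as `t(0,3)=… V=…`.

t(0,3)=1.705 V=176.681

span = t_max - t_min = 4.48 - 0.87 = 3.610
L(0,3) = 59, L_eff = 1 - 59/255 = 0.768627 (inverted)
t(0,3) = 4.48 - 3.610·0.768627 = 1.705
Σt over all 4·5 pixels = 703063/12750 ≈ 55.1421961
V = pitch²·Σt = 1.79²·703063/12750 = 176.681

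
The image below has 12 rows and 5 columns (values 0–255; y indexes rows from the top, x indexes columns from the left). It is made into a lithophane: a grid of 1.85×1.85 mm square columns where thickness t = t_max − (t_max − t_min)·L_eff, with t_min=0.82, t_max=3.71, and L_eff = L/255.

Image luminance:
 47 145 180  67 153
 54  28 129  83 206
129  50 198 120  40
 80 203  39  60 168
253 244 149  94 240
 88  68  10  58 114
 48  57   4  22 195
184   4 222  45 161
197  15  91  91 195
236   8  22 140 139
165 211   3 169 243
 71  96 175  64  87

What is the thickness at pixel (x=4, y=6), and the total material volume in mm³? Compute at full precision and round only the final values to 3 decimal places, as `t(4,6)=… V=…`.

t(4,6)=1.500 V=495.877

span = t_max - t_min = 3.71 - 0.82 = 2.890
L(4,6) = 195, L_eff = 195/255 = 0.764706
t(4,6) = 3.71 - 2.890·0.764706 = 1.500
Σt over all 12·5 pixels = 217331/1500 ≈ 144.8873333
V = pitch²·Σt = 1.85²·217331/1500 = 495.877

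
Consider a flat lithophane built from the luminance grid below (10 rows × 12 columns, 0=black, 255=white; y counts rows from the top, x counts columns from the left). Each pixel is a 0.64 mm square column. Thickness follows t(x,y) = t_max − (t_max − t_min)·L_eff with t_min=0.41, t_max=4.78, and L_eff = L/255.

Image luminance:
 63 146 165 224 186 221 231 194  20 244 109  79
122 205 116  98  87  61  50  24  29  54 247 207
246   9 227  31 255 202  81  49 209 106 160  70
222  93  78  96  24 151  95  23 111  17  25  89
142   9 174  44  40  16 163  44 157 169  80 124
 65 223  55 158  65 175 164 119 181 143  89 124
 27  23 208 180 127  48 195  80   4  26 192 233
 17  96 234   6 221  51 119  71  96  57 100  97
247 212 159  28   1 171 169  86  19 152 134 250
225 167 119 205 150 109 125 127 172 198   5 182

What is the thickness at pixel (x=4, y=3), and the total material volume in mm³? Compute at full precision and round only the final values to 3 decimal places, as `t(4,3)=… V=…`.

t(4,3)=4.369 V=133.207

span = t_max - t_min = 4.78 - 0.41 = 4.370
L(4,3) = 24, L_eff = 24/255 = 0.094118
t(4,3) = 4.78 - 4.370·0.094118 = 4.369
Σt over all 10·12 pixels = 4146461/12750 ≈ 325.2126275
V = pitch²·Σt = 0.64²·4146461/12750 = 133.207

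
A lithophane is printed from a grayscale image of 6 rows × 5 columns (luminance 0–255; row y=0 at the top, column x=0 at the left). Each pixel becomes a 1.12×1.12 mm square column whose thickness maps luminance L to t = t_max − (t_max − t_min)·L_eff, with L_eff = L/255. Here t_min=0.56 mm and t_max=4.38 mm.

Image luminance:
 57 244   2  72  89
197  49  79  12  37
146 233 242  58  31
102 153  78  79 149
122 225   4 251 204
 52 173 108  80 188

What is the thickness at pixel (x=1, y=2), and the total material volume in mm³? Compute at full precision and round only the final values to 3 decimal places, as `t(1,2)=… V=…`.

span = t_max - t_min = 4.38 - 0.56 = 3.820
L(1,2) = 233, L_eff = 233/255 = 0.913725
t(1,2) = 4.38 - 3.820·0.913725 = 0.890
Σt over all 6·5 pixels = 167299/2125 ≈ 78.7289412
V = pitch²·Σt = 1.12²·167299/2125 = 98.758

t(1,2)=0.890 V=98.758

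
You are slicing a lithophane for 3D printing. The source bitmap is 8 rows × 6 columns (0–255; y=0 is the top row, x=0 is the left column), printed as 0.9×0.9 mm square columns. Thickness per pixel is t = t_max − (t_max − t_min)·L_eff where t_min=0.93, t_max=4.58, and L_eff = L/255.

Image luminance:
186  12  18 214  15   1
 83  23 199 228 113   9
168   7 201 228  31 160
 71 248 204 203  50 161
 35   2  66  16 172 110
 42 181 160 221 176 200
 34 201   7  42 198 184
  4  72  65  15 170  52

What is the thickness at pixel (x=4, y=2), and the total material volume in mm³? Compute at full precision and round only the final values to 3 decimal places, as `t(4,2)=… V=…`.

t(4,2)=4.136 V=117.109

span = t_max - t_min = 4.58 - 0.93 = 3.650
L(4,2) = 31, L_eff = 31/255 = 0.121569
t(4,2) = 4.58 - 3.650·0.121569 = 4.136
Σt over all 8·6 pixels = 14747/102 ≈ 144.5784314
V = pitch²·Σt = 0.9²·14747/102 = 117.109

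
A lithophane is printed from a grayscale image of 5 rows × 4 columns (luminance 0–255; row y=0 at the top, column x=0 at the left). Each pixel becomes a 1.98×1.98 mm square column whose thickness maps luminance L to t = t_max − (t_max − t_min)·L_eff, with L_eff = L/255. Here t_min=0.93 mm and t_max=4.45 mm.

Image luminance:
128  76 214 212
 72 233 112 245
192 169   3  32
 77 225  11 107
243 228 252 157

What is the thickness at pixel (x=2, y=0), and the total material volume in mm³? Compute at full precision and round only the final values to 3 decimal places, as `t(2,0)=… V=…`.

t(2,0)=1.496 V=187.214

span = t_max - t_min = 4.45 - 0.93 = 3.520
L(2,0) = 214, L_eff = 214/255 = 0.839216
t(2,0) = 4.45 - 3.520·0.839216 = 1.496
Σt over all 5·4 pixels = 101477/2125 ≈ 47.7538824
V = pitch²·Σt = 1.98²·101477/2125 = 187.214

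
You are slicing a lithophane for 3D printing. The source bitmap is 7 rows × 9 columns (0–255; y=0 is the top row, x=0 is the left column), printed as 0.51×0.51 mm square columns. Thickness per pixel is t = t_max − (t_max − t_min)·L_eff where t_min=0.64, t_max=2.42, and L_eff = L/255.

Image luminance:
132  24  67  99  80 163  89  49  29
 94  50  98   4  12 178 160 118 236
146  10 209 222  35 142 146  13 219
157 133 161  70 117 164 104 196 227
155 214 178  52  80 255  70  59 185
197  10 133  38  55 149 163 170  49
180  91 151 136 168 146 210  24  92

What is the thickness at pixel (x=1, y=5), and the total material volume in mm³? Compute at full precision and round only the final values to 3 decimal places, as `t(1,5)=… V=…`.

span = t_max - t_min = 2.42 - 0.64 = 1.780
L(1,5) = 10, L_eff = 10/255 = 0.039216
t(1,5) = 2.42 - 1.780·0.039216 = 2.350
Σt over all 7·9 pixels = 211793/2125 ≈ 99.6672941
V = pitch²·Σt = 0.51²·211793/2125 = 25.923

t(1,5)=2.350 V=25.923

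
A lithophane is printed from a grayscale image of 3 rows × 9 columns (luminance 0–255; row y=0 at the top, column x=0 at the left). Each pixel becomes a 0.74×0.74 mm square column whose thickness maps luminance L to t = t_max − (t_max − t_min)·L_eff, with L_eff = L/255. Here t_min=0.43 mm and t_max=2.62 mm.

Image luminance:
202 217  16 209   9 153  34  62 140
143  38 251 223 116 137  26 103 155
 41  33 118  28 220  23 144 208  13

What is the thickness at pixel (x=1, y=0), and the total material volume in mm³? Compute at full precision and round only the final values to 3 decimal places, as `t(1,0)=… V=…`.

t(1,0)=0.756 V=24.337

span = t_max - t_min = 2.62 - 0.43 = 2.190
L(1,0) = 217, L_eff = 217/255 = 0.850980
t(1,0) = 2.62 - 2.190·0.850980 = 0.756
Σt over all 3·9 pixels = 94441/2125 ≈ 44.4428235
V = pitch²·Σt = 0.74²·94441/2125 = 24.337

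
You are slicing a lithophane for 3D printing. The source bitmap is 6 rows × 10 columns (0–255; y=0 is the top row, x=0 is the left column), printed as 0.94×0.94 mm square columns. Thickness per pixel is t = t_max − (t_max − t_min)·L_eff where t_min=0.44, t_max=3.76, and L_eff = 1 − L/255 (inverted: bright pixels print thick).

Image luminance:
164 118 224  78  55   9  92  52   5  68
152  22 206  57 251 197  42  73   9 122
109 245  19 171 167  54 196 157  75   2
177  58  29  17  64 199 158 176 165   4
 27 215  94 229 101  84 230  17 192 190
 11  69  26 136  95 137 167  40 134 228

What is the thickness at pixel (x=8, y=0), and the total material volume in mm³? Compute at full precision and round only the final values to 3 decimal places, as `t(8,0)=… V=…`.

span = t_max - t_min = 3.76 - 0.44 = 3.320
L(8,0) = 5, L_eff = 1 - 5/255 = 0.980392 (inverted)
t(8,0) = 3.76 - 3.320·0.980392 = 0.505
Σt over all 6·10 pixels = 48072/425 ≈ 113.1105882
V = pitch²·Σt = 0.94²·48072/425 = 99.945

t(8,0)=0.505 V=99.945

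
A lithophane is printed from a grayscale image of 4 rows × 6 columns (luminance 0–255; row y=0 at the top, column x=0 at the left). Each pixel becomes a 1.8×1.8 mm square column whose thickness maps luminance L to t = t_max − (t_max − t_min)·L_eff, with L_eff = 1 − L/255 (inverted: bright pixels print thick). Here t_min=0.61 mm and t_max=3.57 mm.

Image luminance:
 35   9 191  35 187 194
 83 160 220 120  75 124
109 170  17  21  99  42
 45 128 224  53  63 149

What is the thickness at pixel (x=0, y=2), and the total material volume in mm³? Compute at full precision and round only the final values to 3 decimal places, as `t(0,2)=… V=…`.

span = t_max - t_min = 3.57 - 0.61 = 2.960
L(0,2) = 109, L_eff = 1 - 109/255 = 0.572549 (inverted)
t(0,2) = 3.57 - 2.960·0.572549 = 1.875
Σt over all 4·6 pixels = 94084/2125 ≈ 44.2748235
V = pitch²·Σt = 1.8²·94084/2125 = 143.450

t(0,2)=1.875 V=143.450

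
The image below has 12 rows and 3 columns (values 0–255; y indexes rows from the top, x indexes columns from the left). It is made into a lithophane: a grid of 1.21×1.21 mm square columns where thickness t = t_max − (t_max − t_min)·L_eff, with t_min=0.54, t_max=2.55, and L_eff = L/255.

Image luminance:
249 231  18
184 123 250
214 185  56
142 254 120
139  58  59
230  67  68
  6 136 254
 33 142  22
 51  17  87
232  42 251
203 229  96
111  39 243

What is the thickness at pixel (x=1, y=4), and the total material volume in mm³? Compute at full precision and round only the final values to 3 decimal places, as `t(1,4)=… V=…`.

t(1,4)=2.093 V=78.537

span = t_max - t_min = 2.55 - 0.54 = 2.010
L(1,4) = 58, L_eff = 58/255 = 0.227451
t(1,4) = 2.55 - 2.010·0.227451 = 2.093
Σt over all 12·3 pixels = 455953/8500 ≈ 53.6415294
V = pitch²·Σt = 1.21²·455953/8500 = 78.537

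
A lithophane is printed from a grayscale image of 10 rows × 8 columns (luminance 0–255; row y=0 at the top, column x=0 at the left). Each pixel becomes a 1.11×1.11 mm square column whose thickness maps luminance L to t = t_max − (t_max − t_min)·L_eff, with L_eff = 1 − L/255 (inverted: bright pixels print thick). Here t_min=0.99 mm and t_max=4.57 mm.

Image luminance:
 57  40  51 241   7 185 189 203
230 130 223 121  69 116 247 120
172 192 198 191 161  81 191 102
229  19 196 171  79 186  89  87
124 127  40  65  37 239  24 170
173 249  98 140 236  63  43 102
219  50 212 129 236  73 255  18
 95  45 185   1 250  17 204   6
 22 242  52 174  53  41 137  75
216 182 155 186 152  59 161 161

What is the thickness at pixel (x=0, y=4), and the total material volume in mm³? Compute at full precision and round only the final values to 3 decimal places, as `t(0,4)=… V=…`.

t(0,4)=2.731 V=280.350

span = t_max - t_min = 4.57 - 0.99 = 3.580
L(0,4) = 124, L_eff = 1 - 124/255 = 0.513725 (inverted)
t(0,4) = 4.57 - 3.580·0.513725 = 2.731
Σt over all 10·8 pixels = 483519/2125 ≈ 227.5383529
V = pitch²·Σt = 1.11²·483519/2125 = 280.350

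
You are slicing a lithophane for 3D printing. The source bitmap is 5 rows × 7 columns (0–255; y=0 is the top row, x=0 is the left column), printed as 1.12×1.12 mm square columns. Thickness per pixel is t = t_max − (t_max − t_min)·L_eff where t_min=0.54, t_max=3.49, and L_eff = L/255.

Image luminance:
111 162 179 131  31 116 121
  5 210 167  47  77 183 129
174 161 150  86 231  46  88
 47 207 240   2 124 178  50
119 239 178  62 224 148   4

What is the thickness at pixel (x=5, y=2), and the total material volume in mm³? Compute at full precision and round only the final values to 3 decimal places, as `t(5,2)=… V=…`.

t(5,2)=2.958 V=88.982

span = t_max - t_min = 3.49 - 0.54 = 2.950
L(5,2) = 46, L_eff = 46/255 = 0.180392
t(5,2) = 3.49 - 2.950·0.180392 = 2.958
Σt over all 5·7 pixels = 90443/1275 ≈ 70.9356863
V = pitch²·Σt = 1.12²·90443/1275 = 88.982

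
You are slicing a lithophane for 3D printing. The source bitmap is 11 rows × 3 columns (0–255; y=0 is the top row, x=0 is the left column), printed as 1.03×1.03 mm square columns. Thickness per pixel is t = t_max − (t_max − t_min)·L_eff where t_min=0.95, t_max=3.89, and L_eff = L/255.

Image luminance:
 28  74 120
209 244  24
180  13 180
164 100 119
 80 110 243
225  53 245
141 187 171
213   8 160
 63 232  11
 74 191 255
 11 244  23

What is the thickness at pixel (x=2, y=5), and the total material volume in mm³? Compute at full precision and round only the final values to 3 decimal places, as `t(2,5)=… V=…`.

span = t_max - t_min = 3.89 - 0.95 = 2.940
L(2,5) = 245, L_eff = 245/255 = 0.960784
t(2,5) = 3.89 - 2.940·0.960784 = 1.065
Σt over all 11·3 pixels = 132087/1700 ≈ 77.6982353
V = pitch²·Σt = 1.03²·132087/1700 = 82.430

t(2,5)=1.065 V=82.430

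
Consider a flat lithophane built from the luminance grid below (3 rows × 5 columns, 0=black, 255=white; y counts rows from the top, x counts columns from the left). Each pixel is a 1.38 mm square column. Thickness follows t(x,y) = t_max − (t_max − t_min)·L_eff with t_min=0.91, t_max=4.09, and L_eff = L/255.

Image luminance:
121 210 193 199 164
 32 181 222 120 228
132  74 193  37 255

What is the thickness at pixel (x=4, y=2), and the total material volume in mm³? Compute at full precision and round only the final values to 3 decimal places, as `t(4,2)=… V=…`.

span = t_max - t_min = 4.09 - 0.91 = 3.180
L(4,2) = 255, L_eff = 255/255 = 1.000000
t(4,2) = 4.09 - 3.180·1.000000 = 0.910
Σt over all 3·5 pixels = 271209/8500 ≈ 31.9069412
V = pitch²·Σt = 1.38²·271209/8500 = 60.764

t(4,2)=0.910 V=60.764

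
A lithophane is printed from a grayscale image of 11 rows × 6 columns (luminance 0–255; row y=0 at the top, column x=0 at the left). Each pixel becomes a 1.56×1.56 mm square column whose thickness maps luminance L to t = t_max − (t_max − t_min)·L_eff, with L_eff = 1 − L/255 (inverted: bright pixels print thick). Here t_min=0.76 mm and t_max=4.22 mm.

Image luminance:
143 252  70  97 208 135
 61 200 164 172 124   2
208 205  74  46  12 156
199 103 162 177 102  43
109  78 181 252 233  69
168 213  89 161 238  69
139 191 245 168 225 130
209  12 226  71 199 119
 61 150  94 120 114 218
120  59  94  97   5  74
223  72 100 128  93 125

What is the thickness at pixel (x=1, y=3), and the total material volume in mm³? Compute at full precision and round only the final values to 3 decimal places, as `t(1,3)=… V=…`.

span = t_max - t_min = 4.22 - 0.76 = 3.460
L(1,3) = 103, L_eff = 1 - 103/255 = 0.596078 (inverted)
t(1,3) = 4.22 - 3.460·0.596078 = 2.158
Σt over all 11·6 pixels = 361938/2125 ≈ 170.3237647
V = pitch²·Σt = 1.56²·361938/2125 = 414.500

t(1,3)=2.158 V=414.500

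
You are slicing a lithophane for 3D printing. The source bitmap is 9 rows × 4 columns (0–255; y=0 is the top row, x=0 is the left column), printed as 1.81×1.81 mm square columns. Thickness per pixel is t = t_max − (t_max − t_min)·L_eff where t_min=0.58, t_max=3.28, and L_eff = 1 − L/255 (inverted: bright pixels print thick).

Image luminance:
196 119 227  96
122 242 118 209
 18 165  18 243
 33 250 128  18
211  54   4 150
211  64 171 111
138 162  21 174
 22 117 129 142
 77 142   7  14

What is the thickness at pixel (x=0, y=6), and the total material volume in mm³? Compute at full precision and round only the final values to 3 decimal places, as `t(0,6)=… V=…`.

t(0,6)=2.041 V=218.362

span = t_max - t_min = 3.28 - 0.58 = 2.700
L(0,6) = 138, L_eff = 1 - 138/255 = 0.458824 (inverted)
t(0,6) = 3.28 - 2.700·0.458824 = 2.041
Σt over all 9·4 pixels = 11331/170 ≈ 66.6529412
V = pitch²·Σt = 1.81²·11331/170 = 218.362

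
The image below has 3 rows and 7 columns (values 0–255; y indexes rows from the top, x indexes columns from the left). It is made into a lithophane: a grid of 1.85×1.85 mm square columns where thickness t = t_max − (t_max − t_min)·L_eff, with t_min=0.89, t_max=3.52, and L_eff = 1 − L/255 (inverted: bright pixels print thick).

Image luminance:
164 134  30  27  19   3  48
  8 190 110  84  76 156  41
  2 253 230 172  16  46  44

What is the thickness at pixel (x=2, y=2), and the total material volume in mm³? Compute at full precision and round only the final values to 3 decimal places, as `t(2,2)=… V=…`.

t(2,2)=3.262 V=129.375

span = t_max - t_min = 3.52 - 0.89 = 2.630
L(2,2) = 230, L_eff = 1 - 230/255 = 0.098039 (inverted)
t(2,2) = 3.52 - 2.630·0.098039 = 3.262
Σt over all 3·7 pixels = 28351/750 ≈ 37.8013333
V = pitch²·Σt = 1.85²·28351/750 = 129.375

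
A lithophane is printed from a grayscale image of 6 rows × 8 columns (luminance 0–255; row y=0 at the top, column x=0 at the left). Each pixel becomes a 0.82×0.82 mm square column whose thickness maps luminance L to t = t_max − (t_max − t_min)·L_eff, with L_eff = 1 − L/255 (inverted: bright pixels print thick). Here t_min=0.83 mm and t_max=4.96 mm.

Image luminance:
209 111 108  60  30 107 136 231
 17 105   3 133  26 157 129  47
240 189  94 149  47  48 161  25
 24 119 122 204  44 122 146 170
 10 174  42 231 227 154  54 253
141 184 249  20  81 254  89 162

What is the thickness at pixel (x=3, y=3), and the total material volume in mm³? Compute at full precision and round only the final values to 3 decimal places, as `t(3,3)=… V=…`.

t(3,3)=4.134 V=90.366

span = t_max - t_min = 4.96 - 0.83 = 4.130
L(3,3) = 204, L_eff = 1 - 204/255 = 0.200000 (inverted)
t(3,3) = 4.96 - 4.130·0.200000 = 4.134
Σt over all 6·8 pixels = 571169/4250 ≈ 134.3927059
V = pitch²·Σt = 0.82²·571169/4250 = 90.366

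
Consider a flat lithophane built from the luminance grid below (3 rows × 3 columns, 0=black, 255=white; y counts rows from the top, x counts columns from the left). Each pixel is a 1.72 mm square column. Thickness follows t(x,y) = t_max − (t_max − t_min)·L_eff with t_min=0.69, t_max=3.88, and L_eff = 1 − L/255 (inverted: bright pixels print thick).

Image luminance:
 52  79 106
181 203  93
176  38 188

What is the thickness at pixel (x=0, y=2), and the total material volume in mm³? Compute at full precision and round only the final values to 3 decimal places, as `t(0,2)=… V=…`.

t(0,2)=2.892 V=59.674

span = t_max - t_min = 3.88 - 0.69 = 3.190
L(0,2) = 176, L_eff = 1 - 176/255 = 0.309804 (inverted)
t(0,2) = 3.88 - 3.190·0.309804 = 2.892
Σt over all 3·3 pixels = 171453/8500 ≈ 20.1709412
V = pitch²·Σt = 1.72²·171453/8500 = 59.674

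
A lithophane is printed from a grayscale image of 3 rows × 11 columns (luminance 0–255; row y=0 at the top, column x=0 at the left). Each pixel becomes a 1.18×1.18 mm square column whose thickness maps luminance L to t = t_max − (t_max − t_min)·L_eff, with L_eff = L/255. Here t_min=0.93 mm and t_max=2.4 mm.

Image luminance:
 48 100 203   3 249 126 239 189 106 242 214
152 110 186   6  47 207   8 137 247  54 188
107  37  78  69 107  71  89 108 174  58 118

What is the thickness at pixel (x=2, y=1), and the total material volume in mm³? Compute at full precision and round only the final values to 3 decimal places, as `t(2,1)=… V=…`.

t(2,1)=1.328 V=77.553

span = t_max - t_min = 2.4 - 0.93 = 1.470
L(2,1) = 186, L_eff = 186/255 = 0.729412
t(2,1) = 2.4 - 1.470·0.729412 = 1.328
Σt over all 3·11 pixels = 473427/8500 ≈ 55.6972941
V = pitch²·Σt = 1.18²·473427/8500 = 77.553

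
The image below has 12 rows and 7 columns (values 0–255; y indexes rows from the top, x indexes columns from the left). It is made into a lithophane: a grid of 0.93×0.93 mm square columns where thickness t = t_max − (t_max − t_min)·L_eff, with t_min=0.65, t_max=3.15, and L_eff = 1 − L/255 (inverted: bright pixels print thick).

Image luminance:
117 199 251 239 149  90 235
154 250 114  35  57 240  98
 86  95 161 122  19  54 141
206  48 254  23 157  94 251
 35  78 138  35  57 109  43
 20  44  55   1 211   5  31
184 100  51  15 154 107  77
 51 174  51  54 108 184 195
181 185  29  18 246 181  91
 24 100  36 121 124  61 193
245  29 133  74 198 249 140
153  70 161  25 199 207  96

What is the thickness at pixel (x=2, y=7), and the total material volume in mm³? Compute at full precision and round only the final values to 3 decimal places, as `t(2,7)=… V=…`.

span = t_max - t_min = 3.15 - 0.65 = 2.500
L(2,7) = 51, L_eff = 1 - 51/255 = 0.800000 (inverted)
t(2,7) = 3.15 - 2.500·0.800000 = 1.150
Σt over all 12·7 pixels = 77221/510 ≈ 151.4137255
V = pitch²·Σt = 0.93²·77221/510 = 130.958

t(2,7)=1.150 V=130.958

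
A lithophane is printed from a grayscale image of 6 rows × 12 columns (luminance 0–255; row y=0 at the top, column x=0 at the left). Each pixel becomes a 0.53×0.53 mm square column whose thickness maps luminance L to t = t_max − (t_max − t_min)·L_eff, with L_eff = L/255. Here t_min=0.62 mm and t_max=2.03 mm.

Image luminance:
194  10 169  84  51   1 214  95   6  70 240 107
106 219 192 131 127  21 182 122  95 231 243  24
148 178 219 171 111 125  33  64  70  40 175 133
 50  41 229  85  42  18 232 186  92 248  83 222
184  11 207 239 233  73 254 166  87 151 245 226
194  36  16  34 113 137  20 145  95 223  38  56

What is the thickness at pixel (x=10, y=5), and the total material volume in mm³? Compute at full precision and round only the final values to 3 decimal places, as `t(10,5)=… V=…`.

t(10,5)=1.820 V=26.903

span = t_max - t_min = 2.03 - 0.62 = 1.410
L(10,5) = 38, L_eff = 38/255 = 0.149020
t(10,5) = 2.03 - 1.410·0.149020 = 1.820
Σt over all 6·12 pixels = 95.776
V = pitch²·Σt = 0.53²·95.776 = 26.903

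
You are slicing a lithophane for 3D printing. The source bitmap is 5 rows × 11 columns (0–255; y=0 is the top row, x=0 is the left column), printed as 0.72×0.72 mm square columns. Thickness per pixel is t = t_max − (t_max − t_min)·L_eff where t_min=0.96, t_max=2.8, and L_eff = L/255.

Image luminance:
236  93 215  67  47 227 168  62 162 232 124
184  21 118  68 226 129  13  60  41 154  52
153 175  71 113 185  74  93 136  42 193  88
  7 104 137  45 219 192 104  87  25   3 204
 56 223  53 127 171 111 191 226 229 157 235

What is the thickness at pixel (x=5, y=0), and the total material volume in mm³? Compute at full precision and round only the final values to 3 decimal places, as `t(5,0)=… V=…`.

span = t_max - t_min = 2.8 - 0.96 = 1.840
L(5,0) = 227, L_eff = 227/255 = 0.890196
t(5,0) = 2.8 - 1.840·0.890196 = 1.162
Σt over all 5·11 pixels = 663062/6375 ≈ 104.0097255
V = pitch²·Σt = 0.72²·663062/6375 = 53.919

t(5,0)=1.162 V=53.919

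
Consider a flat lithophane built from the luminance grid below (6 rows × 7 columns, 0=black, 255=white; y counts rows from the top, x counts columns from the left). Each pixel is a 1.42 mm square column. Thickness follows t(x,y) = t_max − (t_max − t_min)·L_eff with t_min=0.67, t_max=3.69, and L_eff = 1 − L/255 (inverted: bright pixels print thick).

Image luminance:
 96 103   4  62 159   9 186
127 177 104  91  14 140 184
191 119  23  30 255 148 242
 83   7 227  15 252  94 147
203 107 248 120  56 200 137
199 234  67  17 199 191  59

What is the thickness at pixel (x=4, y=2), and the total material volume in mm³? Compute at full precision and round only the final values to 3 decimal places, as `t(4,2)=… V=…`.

t(4,2)=3.690 V=183.929

span = t_max - t_min = 3.69 - 0.67 = 3.020
L(4,2) = 255, L_eff = 1 - 255/255 = 0.000000 (inverted)
t(4,2) = 3.69 - 3.020·0.000000 = 3.690
Σt over all 6·7 pixels = 1163011/12750 ≈ 91.2165490
V = pitch²·Σt = 1.42²·1163011/12750 = 183.929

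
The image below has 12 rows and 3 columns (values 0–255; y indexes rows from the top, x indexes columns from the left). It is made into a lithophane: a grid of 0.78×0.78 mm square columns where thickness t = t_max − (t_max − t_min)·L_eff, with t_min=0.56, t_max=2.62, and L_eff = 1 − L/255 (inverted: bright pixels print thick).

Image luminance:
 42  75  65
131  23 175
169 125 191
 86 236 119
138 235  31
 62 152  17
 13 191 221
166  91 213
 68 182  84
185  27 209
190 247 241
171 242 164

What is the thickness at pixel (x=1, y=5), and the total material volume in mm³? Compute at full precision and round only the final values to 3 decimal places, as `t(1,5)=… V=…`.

span = t_max - t_min = 2.62 - 0.56 = 2.060
L(1,5) = 152, L_eff = 1 - 152/255 = 0.403922 (inverted)
t(1,5) = 2.62 - 2.060·0.403922 = 1.788
Σt over all 12·3 pixels = 256557/4250 ≈ 60.3663529
V = pitch²·Σt = 0.78²·256557/4250 = 36.727

t(1,5)=1.788 V=36.727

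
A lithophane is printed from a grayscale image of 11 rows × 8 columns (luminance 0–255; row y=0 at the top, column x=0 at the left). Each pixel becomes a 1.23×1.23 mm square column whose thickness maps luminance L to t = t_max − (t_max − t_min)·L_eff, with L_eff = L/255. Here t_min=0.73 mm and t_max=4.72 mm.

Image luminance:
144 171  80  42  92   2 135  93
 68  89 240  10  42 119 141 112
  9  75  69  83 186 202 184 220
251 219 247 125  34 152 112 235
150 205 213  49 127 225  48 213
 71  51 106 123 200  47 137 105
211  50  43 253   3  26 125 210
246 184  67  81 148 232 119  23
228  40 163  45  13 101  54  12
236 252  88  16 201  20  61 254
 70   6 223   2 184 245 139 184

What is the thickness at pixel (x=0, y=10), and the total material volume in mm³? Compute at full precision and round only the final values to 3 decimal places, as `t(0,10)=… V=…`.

t(0,10)=3.625 V=370.108

span = t_max - t_min = 4.72 - 0.73 = 3.990
L(0,10) = 70, L_eff = 70/255 = 0.274510
t(0,10) = 4.72 - 3.990·0.274510 = 3.625
Σt over all 11·8 pixels = 2079397/8500 ≈ 244.6349412
V = pitch²·Σt = 1.23²·2079397/8500 = 370.108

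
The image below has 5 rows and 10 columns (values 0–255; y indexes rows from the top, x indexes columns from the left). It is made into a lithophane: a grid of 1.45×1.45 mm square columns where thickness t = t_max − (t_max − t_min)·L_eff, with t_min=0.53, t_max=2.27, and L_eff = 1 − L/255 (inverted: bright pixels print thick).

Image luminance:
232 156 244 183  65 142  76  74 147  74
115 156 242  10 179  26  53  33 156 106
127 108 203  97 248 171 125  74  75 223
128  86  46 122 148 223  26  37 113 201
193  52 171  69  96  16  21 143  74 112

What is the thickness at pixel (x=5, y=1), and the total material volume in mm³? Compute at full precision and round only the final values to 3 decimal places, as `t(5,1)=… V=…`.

t(5,1)=0.707 V=141.752

span = t_max - t_min = 2.27 - 0.53 = 1.740
L(5,1) = 26, L_eff = 1 - 26/255 = 0.898039 (inverted)
t(5,1) = 2.27 - 1.740·0.898039 = 0.707
Σt over all 5·10 pixels = 143269/2125 ≈ 67.4207059
V = pitch²·Σt = 1.45²·143269/2125 = 141.752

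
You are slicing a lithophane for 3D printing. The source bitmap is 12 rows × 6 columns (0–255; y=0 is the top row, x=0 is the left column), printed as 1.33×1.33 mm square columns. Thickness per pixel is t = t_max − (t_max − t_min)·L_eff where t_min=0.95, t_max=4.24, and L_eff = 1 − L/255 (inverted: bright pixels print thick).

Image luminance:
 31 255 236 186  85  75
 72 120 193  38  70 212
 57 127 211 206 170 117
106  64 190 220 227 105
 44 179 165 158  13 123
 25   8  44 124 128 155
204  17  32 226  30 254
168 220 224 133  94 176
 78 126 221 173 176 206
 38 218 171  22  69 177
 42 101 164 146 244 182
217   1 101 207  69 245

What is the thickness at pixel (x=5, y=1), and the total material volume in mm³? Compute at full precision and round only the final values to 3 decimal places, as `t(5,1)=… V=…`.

span = t_max - t_min = 4.24 - 0.95 = 3.290
L(5,1) = 212, L_eff = 1 - 212/255 = 0.168627 (inverted)
t(5,1) = 4.24 - 3.290·0.168627 = 3.685
Σt over all 12·6 pixels = 1646373/8500 ≈ 193.6909412
V = pitch²·Σt = 1.33²·1646373/8500 = 342.620

t(5,1)=3.685 V=342.620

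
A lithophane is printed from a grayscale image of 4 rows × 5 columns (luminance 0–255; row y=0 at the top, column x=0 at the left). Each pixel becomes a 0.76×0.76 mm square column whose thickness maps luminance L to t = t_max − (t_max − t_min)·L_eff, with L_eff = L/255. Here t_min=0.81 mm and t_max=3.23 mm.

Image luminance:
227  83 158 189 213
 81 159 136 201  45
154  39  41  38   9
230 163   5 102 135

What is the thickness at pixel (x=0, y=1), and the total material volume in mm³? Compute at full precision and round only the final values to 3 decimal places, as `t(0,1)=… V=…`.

t(0,1)=2.461 V=24.113

span = t_max - t_min = 3.23 - 0.81 = 2.420
L(0,1) = 81, L_eff = 81/255 = 0.317647
t(0,1) = 3.23 - 2.420·0.317647 = 2.461
Σt over all 4·5 pixels = 266141/6375 ≈ 41.7476078
V = pitch²·Σt = 0.76²·266141/6375 = 24.113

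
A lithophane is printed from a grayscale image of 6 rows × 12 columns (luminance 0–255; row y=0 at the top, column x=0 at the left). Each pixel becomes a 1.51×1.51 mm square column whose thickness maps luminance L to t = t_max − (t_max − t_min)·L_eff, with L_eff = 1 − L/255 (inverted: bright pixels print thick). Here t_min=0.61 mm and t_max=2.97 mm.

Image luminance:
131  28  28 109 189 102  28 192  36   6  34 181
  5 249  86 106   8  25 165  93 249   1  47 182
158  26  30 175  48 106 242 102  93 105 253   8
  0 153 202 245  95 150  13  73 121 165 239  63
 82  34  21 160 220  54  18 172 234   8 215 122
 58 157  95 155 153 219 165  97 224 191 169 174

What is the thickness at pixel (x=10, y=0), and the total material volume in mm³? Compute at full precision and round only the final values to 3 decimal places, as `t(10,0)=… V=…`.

t(10,0)=0.925 V=276.176

span = t_max - t_min = 2.97 - 0.61 = 2.360
L(10,0) = 34, L_eff = 1 - 34/255 = 0.866667 (inverted)
t(10,0) = 2.97 - 2.360·0.866667 = 0.925
Σt over all 6·12 pixels = 772168/6375 ≈ 121.1243922
V = pitch²·Σt = 1.51²·772168/6375 = 276.176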